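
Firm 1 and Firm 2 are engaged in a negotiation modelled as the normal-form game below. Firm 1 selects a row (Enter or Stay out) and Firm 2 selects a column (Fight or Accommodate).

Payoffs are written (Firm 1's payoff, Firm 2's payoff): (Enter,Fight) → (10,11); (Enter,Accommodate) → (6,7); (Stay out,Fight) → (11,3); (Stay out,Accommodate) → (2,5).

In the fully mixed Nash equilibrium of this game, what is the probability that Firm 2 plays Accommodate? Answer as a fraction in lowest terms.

1/5

Let c be the probability that Firm 2 plays Fight. In a completely mixed equilibrium, Firm 1 must be indifferent between Enter and Stay out.
Firm 1's expected payoff from Enter is 10c + 6(1−c); from Stay out it is 11c + 2(1−c).
Setting these equal: 4c + 6 = 9c + 2, so c = 4/5.
Therefore Firm 2 plays Accommodate with probability 1 − 4/5 = 1/5.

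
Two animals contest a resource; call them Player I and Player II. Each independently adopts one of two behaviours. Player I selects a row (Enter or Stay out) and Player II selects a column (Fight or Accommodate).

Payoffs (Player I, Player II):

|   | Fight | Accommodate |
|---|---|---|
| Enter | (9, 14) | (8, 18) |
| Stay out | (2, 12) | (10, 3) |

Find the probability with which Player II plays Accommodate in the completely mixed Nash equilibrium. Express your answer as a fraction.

Let q be the probability that Player II plays Fight. In a completely mixed equilibrium, Player I must be indifferent between Enter and Stay out.
Player I's expected payoff from Enter is 9q + 8(1−q); from Stay out it is 2q + 10(1−q).
Setting these equal: q + 8 = −8q + 10, so q = 2/9.
Therefore Player II plays Accommodate with probability 1 − 2/9 = 7/9.

7/9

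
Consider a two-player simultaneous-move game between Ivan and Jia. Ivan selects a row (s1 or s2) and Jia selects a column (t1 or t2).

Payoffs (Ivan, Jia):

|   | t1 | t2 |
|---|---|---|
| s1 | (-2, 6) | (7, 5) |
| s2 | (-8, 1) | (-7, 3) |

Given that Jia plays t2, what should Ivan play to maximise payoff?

s1

Against t2, Ivan earns 7 from s1 and -7 from s2.
So s1 is the best response.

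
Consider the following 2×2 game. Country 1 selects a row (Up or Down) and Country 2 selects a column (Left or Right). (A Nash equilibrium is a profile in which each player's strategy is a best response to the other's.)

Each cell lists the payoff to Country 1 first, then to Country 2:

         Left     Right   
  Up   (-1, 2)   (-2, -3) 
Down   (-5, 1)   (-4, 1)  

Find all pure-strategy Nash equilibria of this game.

(Up, Left)

(Up, Left): Country 1 gets -1 ≥ -5 from Down, and Country 2 gets 2 ≥ -3 from Right — Nash equilibrium.
(Up, Right): Country 2 prefers Left (2 > -3) — not an equilibrium.
(Down, Left): Country 1 prefers Up (-1 > -5) — not an equilibrium.
(Down, Right): Country 1 prefers Up (-2 > -4) — not an equilibrium.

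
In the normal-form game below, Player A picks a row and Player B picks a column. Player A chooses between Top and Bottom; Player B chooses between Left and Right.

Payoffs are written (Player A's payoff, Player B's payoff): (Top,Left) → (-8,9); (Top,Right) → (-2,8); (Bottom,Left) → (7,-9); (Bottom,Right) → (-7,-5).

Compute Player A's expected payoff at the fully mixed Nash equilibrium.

-7/2

First find q, the probability Player B plays Left, from Player A's indifference between Top and Bottom: −8q − 2(1−q) = 7q − 7(1−q), giving q = 1/4.
Since Player A is indifferent in equilibrium, Player A's expected payoff equals the payoff from either row against (1/4, 3/4). Using Top: −8(1/4) − 2(3/4) = -7/2.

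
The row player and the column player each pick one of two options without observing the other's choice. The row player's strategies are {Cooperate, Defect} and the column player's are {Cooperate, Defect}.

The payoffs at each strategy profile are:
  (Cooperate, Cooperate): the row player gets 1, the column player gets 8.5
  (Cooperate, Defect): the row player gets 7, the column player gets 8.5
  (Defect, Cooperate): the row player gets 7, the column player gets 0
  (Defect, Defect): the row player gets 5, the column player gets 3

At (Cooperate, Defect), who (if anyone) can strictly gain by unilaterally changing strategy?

Neither

The row player at (Cooperate, Defect) earns 7; deviating to Defect yields 5 — not better.
The column player earns 8.5; deviating to Cooperate yields 8.5 — not better.
Neither player can strictly improve; the profile is a Nash equilibrium.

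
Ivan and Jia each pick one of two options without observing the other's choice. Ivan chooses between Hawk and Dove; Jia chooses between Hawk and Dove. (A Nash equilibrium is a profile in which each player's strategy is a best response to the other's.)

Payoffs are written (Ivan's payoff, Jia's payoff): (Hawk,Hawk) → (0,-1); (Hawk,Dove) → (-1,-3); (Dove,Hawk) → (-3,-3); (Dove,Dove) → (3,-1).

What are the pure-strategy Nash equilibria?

(Hawk, Hawk) and (Dove, Dove)

(Hawk, Hawk): Ivan gets 0 ≥ -3 from Dove, and Jia gets -1 ≥ -3 from Dove — Nash equilibrium.
(Hawk, Dove): Ivan prefers Dove (3 > -1); Jia prefers Hawk (-1 > -3) — not an equilibrium.
(Dove, Hawk): Ivan prefers Hawk (0 > -3); Jia prefers Dove (-1 > -3) — not an equilibrium.
(Dove, Dove): Ivan gets 3 ≥ -1 from Hawk, and Jia gets -1 ≥ -3 from Hawk — Nash equilibrium.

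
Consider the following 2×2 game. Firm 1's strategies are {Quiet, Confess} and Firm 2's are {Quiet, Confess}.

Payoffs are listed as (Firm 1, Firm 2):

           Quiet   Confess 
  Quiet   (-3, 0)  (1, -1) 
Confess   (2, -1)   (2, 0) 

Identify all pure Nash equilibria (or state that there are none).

(Quiet, Quiet): Firm 1 prefers Confess (2 > -3) — not an equilibrium.
(Quiet, Confess): Firm 1 prefers Confess (2 > 1); Firm 2 prefers Quiet (0 > -1) — not an equilibrium.
(Confess, Quiet): Firm 2 prefers Confess (0 > -1) — not an equilibrium.
(Confess, Confess): Firm 1 gets 2 ≥ 1 from Quiet, and Firm 2 gets 0 ≥ -1 from Quiet — Nash equilibrium.

(Confess, Confess)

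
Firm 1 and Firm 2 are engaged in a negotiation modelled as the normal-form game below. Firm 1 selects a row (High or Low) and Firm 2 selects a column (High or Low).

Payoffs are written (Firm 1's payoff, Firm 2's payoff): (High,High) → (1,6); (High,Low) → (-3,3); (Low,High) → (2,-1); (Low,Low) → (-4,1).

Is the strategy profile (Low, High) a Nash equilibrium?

At (Low, High), Firm 1 earns 2; switching to High would give 1, so Firm 1 has no profitable deviation.
Firm 2 earns -1; switching to Low would give 1, so Firm 2 would deviate.
Since at least one player can profitably deviate, this is not a Nash equilibrium.

No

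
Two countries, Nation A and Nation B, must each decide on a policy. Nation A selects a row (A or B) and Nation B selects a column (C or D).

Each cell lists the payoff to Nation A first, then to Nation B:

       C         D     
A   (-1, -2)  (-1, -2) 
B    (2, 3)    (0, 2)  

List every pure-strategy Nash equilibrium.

(A, C): Nation A prefers B (2 > -1) — not an equilibrium.
(A, D): Nation A prefers B (0 > -1) — not an equilibrium.
(B, C): Nation A gets 2 ≥ -1 from A, and Nation B gets 3 ≥ 2 from D — Nash equilibrium.
(B, D): Nation B prefers C (3 > 2) — not an equilibrium.

(B, C)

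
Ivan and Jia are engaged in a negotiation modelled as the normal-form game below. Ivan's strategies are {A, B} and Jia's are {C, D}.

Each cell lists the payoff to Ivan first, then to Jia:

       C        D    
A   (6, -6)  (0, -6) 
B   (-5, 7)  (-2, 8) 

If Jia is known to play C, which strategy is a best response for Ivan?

Against C, Ivan earns 6 from A and -5 from B.
So A is the best response.

A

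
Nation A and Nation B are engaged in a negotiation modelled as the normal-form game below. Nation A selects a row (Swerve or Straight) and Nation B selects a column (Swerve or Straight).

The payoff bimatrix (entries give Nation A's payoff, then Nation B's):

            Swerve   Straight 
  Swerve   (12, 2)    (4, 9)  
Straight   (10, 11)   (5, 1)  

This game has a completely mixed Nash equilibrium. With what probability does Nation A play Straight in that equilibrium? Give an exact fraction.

Let r be the probability that Nation A plays Swerve. In a completely mixed equilibrium, Nation B must be indifferent between Swerve and Straight.
Nation B's expected payoff from Swerve is 2r + 11(1−r); from Straight it is 9r + (1−r).
Setting these equal: −9r + 11 = 8r + 1, so r = 10/17.
Therefore Nation A plays Straight with probability 1 − 10/17 = 7/17.

7/17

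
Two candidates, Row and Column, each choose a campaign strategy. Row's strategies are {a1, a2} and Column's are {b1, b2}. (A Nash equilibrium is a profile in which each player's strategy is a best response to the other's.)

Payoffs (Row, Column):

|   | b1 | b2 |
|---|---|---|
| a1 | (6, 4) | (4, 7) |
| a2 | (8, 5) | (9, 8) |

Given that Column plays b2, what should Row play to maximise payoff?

a2

Against b2, Row earns 4 from a1 and 9 from a2.
So a2 is the best response.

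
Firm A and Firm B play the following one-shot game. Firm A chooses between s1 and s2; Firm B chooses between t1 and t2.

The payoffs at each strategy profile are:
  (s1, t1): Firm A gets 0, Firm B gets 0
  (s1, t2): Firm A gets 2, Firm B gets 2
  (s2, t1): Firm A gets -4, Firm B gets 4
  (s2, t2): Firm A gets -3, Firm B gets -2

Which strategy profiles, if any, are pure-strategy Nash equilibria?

(s1, t1): Firm B prefers t2 (2 > 0) — not an equilibrium.
(s1, t2): Firm A gets 2 ≥ -3 from s2, and Firm B gets 2 ≥ 0 from t1 — Nash equilibrium.
(s2, t1): Firm A prefers s1 (0 > -4) — not an equilibrium.
(s2, t2): Firm A prefers s1 (2 > -3); Firm B prefers t1 (4 > -2) — not an equilibrium.

(s1, t2)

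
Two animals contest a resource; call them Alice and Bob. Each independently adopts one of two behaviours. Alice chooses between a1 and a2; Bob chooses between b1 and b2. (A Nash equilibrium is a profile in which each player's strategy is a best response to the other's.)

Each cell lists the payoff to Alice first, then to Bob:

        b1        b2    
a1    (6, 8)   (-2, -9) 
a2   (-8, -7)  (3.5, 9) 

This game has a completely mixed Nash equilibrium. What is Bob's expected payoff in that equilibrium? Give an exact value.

3/11

First find p, the probability Alice plays a1, from Bob's indifference between b1 and b2: 8p − 7(1−p) = −9p + 9(1−p), giving p = 16/33.
Since Bob is indifferent in equilibrium, Bob's expected payoff equals the payoff from either column against (16/33, 17/33). Using b1: 8(16/33) − 7(17/33) = 3/11.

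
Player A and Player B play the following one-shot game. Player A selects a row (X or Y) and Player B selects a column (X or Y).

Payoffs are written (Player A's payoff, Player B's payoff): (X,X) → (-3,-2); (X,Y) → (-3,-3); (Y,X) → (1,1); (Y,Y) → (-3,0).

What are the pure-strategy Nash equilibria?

(Y, X)

(X, X): Player A prefers Y (1 > -3) — not an equilibrium.
(X, Y): Player B prefers X (-2 > -3) — not an equilibrium.
(Y, X): Player A gets 1 ≥ -3 from X, and Player B gets 1 ≥ 0 from Y — Nash equilibrium.
(Y, Y): Player B prefers X (1 > 0) — not an equilibrium.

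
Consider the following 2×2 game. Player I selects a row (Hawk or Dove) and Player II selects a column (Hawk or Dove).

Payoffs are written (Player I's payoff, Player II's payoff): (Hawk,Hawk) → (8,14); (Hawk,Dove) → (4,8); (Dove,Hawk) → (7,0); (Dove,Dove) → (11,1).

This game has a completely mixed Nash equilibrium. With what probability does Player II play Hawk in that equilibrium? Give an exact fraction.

Let y be the probability that Player II plays Hawk. In a completely mixed equilibrium, Player I must be indifferent between Hawk and Dove.
Player I's expected payoff from Hawk is 8y + 4(1−y); from Dove it is 7y + 11(1−y).
Setting these equal: 4y + 4 = −4y + 11, so y = 7/8.

7/8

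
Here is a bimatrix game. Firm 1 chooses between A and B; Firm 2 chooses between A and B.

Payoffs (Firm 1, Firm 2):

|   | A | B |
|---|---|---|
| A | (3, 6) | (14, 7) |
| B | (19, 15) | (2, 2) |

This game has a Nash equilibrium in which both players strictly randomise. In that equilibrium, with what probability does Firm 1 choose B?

1/14

Let r be the probability that Firm 1 plays A. In a completely mixed equilibrium, Firm 2 must be indifferent between A and B.
Firm 2's expected payoff from A is 6r + 15(1−r); from B it is 7r + 2(1−r).
Setting these equal: −9r + 15 = 5r + 2, so r = 13/14.
Therefore Firm 1 plays B with probability 1 − 13/14 = 1/14.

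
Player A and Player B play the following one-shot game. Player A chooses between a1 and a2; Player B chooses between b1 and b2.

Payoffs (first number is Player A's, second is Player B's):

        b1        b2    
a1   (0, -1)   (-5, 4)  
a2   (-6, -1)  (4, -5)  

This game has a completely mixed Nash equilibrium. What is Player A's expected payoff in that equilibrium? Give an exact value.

-2

First find q, the probability Player B plays b1, from Player A's indifference between a1 and a2: −5(1−q) = −6q + 4(1−q), giving q = 3/5.
Since Player A is indifferent in equilibrium, Player A's expected payoff equals the payoff from either row against (3/5, 2/5). Using a1: −5(2/5) = -2.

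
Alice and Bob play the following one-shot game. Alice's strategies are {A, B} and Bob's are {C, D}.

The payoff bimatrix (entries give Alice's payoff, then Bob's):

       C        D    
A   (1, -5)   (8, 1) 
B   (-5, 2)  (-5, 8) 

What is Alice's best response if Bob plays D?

Against D, Alice earns 8 from A and -5 from B.
So A is the best response.

A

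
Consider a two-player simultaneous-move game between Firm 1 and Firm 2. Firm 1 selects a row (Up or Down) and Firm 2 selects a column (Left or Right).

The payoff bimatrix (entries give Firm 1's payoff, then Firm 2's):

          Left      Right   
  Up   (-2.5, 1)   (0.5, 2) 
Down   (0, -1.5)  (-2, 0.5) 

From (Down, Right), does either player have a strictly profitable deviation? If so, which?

Firm 1 at (Down, Right) earns -2; deviating to Up yields 0.5 — a strict improvement.
Firm 2 earns 0.5; deviating to Left yields -1.5 — not better.
Only Firm 1 has a strictly profitable deviation.

Firm 1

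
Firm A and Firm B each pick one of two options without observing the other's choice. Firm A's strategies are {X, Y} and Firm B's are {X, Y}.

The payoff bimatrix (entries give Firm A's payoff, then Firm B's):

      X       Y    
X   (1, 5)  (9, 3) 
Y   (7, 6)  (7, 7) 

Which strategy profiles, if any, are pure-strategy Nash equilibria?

(X, X): Firm A prefers Y (7 > 1) — not an equilibrium.
(X, Y): Firm B prefers X (5 > 3) — not an equilibrium.
(Y, X): Firm B prefers Y (7 > 6) — not an equilibrium.
(Y, Y): Firm A prefers X (9 > 7) — not an equilibrium.

none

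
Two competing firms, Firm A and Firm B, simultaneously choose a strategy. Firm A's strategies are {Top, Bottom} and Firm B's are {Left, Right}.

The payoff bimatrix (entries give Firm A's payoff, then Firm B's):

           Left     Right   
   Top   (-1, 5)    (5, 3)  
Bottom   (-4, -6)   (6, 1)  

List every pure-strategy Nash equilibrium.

(Top, Left): Firm A gets -1 ≥ -4 from Bottom, and Firm B gets 5 ≥ 3 from Right — Nash equilibrium.
(Top, Right): Firm A prefers Bottom (6 > 5); Firm B prefers Left (5 > 3) — not an equilibrium.
(Bottom, Left): Firm A prefers Top (-1 > -4); Firm B prefers Right (1 > -6) — not an equilibrium.
(Bottom, Right): Firm A gets 6 ≥ 5 from Top, and Firm B gets 1 ≥ -6 from Left — Nash equilibrium.

(Top, Left) and (Bottom, Right)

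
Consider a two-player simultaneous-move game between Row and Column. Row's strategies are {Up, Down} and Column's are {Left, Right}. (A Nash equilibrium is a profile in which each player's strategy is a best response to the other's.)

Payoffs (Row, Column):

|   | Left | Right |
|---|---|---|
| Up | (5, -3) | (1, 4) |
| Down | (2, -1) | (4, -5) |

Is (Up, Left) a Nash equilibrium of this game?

No

At (Up, Left), Row earns 5; switching to Down would give 2, so Row has no profitable deviation.
Column earns -3; switching to Right would give 4, so Column would deviate.
Since at least one player can profitably deviate, this is not a Nash equilibrium.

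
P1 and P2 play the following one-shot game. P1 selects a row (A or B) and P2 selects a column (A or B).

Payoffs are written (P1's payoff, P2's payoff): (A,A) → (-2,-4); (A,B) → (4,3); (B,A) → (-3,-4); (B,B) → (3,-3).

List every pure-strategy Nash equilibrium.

(A, B)

(A, A): P2 prefers B (3 > -4) — not an equilibrium.
(A, B): P1 gets 4 ≥ 3 from B, and P2 gets 3 ≥ -4 from A — Nash equilibrium.
(B, A): P1 prefers A (-2 > -3); P2 prefers B (-3 > -4) — not an equilibrium.
(B, B): P1 prefers A (4 > 3) — not an equilibrium.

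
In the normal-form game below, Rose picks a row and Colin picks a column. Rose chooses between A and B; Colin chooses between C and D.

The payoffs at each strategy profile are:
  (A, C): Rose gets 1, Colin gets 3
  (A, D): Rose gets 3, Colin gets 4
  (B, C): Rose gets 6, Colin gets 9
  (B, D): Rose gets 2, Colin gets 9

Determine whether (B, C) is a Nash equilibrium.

Yes

At (B, C), Rose earns 6; switching to A would give 1, so Rose has no profitable deviation.
Colin earns 9; switching to D would give 9, so Colin has no profitable deviation.
Neither player can gain by a unilateral deviation, so this profile is a Nash equilibrium.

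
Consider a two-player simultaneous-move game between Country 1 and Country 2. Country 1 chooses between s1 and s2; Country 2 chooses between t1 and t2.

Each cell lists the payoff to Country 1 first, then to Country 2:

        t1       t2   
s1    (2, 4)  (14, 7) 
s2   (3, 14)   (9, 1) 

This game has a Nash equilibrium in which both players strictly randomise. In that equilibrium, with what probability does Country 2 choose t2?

1/6

Let c be the probability that Country 2 plays t1. In a completely mixed equilibrium, Country 1 must be indifferent between s1 and s2.
Country 1's expected payoff from s1 is 2c + 14(1−c); from s2 it is 3c + 9(1−c).
Setting these equal: −12c + 14 = −6c + 9, so c = 5/6.
Therefore Country 2 plays t2 with probability 1 − 5/6 = 1/6.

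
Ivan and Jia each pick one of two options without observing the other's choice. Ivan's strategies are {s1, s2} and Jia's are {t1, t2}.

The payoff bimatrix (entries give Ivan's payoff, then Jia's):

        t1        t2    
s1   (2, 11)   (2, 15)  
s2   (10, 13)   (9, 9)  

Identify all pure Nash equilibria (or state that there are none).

(s1, t1): Ivan prefers s2 (10 > 2); Jia prefers t2 (15 > 11) — not an equilibrium.
(s1, t2): Ivan prefers s2 (9 > 2) — not an equilibrium.
(s2, t1): Ivan gets 10 ≥ 2 from s1, and Jia gets 13 ≥ 9 from t2 — Nash equilibrium.
(s2, t2): Jia prefers t1 (13 > 9) — not an equilibrium.

(s2, t1)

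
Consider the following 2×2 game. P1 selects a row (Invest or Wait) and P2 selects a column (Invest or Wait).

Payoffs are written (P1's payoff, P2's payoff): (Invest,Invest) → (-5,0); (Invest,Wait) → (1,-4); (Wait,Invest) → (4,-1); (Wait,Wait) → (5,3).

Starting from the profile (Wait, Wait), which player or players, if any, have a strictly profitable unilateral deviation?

P1 at (Wait, Wait) earns 5; deviating to Invest yields 1 — not better.
P2 earns 3; deviating to Invest yields -1 — not better.
Neither player can strictly improve; the profile is a Nash equilibrium.

Neither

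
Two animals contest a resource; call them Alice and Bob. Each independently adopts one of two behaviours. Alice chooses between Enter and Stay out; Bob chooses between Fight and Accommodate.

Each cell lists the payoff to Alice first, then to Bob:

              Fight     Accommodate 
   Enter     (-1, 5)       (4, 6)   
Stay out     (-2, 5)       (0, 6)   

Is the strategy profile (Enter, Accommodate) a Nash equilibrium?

Yes

At (Enter, Accommodate), Alice earns 4; switching to Stay out would give 0, so Alice has no profitable deviation.
Bob earns 6; switching to Fight would give 5, so Bob has no profitable deviation.
Neither player can gain by a unilateral deviation, so this profile is a Nash equilibrium.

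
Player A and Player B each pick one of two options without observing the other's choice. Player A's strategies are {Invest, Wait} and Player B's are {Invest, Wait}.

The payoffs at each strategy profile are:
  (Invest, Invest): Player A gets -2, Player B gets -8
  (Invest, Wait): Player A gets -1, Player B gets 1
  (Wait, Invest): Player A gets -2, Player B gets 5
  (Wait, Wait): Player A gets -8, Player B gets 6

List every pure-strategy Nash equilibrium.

(Invest, Invest): Player B prefers Wait (1 > -8) — not an equilibrium.
(Invest, Wait): Player A gets -1 ≥ -8 from Wait, and Player B gets 1 ≥ -8 from Invest — Nash equilibrium.
(Wait, Invest): Player B prefers Wait (6 > 5) — not an equilibrium.
(Wait, Wait): Player A prefers Invest (-1 > -8) — not an equilibrium.

(Invest, Wait)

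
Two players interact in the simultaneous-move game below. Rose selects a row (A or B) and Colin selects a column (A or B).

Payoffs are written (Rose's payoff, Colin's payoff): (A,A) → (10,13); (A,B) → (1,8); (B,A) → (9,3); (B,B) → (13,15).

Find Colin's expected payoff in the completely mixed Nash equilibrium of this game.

171/17

First find x, the probability Rose plays A, from Colin's indifference between A and B: 13x + 3(1−x) = 8x + 15(1−x), giving x = 12/17.
Since Colin is indifferent in equilibrium, Colin's expected payoff equals the payoff from either column against (12/17, 5/17). Using A: 13(12/17) + 3(5/17) = 171/17.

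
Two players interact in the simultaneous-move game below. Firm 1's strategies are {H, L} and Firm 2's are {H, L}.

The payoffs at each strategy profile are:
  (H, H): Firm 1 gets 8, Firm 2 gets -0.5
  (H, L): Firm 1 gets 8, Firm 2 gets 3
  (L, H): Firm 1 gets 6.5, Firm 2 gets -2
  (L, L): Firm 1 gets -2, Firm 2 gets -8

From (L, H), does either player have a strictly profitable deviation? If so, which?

Firm 1

Firm 1 at (L, H) earns 6.5; deviating to H yields 8 — a strict improvement.
Firm 2 earns -2; deviating to L yields -8 — not better.
Only Firm 1 has a strictly profitable deviation.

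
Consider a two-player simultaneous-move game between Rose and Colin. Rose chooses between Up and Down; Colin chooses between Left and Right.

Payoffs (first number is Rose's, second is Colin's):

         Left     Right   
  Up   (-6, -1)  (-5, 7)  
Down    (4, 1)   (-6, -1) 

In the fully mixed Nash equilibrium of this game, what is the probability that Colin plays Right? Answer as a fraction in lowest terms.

Let y be the probability that Colin plays Left. In a completely mixed equilibrium, Rose must be indifferent between Up and Down.
Rose's expected payoff from Up is −6y − 5(1−y); from Down it is 4y − 6(1−y).
Setting these equal: −y − 5 = 10y − 6, so y = 1/11.
Therefore Colin plays Right with probability 1 − 1/11 = 10/11.

10/11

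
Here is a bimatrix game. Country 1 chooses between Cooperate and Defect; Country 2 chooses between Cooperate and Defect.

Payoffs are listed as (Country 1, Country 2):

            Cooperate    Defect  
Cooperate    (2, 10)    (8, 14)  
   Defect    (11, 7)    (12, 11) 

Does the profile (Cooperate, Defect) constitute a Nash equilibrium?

No

At (Cooperate, Defect), Country 1 earns 8; switching to Defect would give 12, so Country 1 would deviate.
Country 2 earns 14; switching to Cooperate would give 10, so Country 2 has no profitable deviation.
Since at least one player can profitably deviate, this is not a Nash equilibrium.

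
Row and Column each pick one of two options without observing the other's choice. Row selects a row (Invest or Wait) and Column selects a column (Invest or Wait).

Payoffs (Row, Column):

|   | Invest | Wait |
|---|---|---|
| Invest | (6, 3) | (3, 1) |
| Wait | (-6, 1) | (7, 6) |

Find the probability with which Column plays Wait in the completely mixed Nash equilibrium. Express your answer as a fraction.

3/4

Let q be the probability that Column plays Invest. In a completely mixed equilibrium, Row must be indifferent between Invest and Wait.
Row's expected payoff from Invest is 6q + 3(1−q); from Wait it is −6q + 7(1−q).
Setting these equal: 3q + 3 = −13q + 7, so q = 1/4.
Therefore Column plays Wait with probability 1 − 1/4 = 3/4.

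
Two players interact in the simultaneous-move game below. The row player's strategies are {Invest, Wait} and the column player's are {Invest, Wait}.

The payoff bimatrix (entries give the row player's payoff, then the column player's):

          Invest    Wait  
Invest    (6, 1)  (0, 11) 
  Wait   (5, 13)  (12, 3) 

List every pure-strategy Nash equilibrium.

none

(Invest, Invest): the column player prefers Wait (11 > 1) — not an equilibrium.
(Invest, Wait): the row player prefers Wait (12 > 0) — not an equilibrium.
(Wait, Invest): the row player prefers Invest (6 > 5) — not an equilibrium.
(Wait, Wait): the column player prefers Invest (13 > 3) — not an equilibrium.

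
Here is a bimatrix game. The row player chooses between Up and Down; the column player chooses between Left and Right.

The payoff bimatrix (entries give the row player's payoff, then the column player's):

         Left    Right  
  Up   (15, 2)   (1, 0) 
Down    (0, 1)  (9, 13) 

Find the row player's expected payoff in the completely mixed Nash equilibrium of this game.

First find y, the probability the column player plays Left, from the row player's indifference between Up and Down: 15y + (1−y) = 9(1−y), giving y = 8/23.
Since the row player is indifferent in equilibrium, the row player's expected payoff equals the payoff from either row against (8/23, 15/23). Using Up: 15(8/23) + (15/23) = 135/23.

135/23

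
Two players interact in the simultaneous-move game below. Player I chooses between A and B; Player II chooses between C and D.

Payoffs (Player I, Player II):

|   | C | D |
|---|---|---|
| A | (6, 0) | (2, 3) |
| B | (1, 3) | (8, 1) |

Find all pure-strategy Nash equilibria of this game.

(A, C): Player II prefers D (3 > 0) — not an equilibrium.
(A, D): Player I prefers B (8 > 2) — not an equilibrium.
(B, C): Player I prefers A (6 > 1) — not an equilibrium.
(B, D): Player II prefers C (3 > 1) — not an equilibrium.

none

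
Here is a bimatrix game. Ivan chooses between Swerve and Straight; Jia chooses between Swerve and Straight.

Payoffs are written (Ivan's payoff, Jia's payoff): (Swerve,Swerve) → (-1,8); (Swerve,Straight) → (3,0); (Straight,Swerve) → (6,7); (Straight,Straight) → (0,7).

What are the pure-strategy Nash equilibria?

(Straight, Swerve)

(Swerve, Swerve): Ivan prefers Straight (6 > -1) — not an equilibrium.
(Swerve, Straight): Jia prefers Swerve (8 > 0) — not an equilibrium.
(Straight, Swerve): Ivan gets 6 ≥ -1 from Swerve, and Jia gets 7 ≥ 7 from Straight — Nash equilibrium.
(Straight, Straight): Ivan prefers Swerve (3 > 0) — not an equilibrium.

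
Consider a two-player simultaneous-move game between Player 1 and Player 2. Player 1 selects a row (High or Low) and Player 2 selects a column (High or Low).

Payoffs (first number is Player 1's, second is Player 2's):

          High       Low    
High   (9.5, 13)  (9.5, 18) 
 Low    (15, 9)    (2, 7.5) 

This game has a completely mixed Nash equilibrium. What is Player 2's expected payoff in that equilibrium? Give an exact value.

129/13

First find p, the probability Player 1 plays High, from Player 2's indifference between High and Low: 13p + 9(1−p) = 18p + 7.5(1−p), giving p = 3/13.
Since Player 2 is indifferent in equilibrium, Player 2's expected payoff equals the payoff from either column against (3/13, 10/13). Using High: 13(3/13) + 9(10/13) = 129/13.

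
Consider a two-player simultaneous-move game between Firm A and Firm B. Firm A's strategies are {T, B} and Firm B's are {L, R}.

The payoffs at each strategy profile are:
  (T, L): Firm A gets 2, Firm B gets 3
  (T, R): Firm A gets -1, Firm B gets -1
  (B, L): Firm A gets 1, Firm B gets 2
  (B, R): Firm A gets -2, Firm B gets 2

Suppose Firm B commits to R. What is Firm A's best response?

T

Against R, Firm A earns -1 from T and -2 from B.
So T is the best response.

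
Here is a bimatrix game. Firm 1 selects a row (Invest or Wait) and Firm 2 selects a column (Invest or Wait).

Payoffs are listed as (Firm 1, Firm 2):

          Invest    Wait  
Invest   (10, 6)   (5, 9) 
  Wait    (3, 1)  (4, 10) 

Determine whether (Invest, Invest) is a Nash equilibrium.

No

At (Invest, Invest), Firm 1 earns 10; switching to Wait would give 3, so Firm 1 has no profitable deviation.
Firm 2 earns 6; switching to Wait would give 9, so Firm 2 would deviate.
Since at least one player can profitably deviate, this is not a Nash equilibrium.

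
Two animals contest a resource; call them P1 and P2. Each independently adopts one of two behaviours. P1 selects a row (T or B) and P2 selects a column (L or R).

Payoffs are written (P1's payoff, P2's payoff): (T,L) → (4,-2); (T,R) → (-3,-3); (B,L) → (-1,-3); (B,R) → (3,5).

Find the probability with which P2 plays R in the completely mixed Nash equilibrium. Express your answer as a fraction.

Let y be the probability that P2 plays L. In a completely mixed equilibrium, P1 must be indifferent between T and B.
P1's expected payoff from T is 4y − 3(1−y); from B it is −y + 3(1−y).
Setting these equal: 7y − 3 = −4y + 3, so y = 6/11.
Therefore P2 plays R with probability 1 − 6/11 = 5/11.

5/11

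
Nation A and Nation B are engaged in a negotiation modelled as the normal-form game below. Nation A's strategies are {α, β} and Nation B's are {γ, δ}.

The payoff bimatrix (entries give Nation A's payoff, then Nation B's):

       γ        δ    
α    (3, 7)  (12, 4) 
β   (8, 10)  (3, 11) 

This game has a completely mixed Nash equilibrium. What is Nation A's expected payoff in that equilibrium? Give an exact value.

87/14

First find y, the probability Nation B plays γ, from Nation A's indifference between α and β: 3y + 12(1−y) = 8y + 3(1−y), giving y = 9/14.
Since Nation A is indifferent in equilibrium, Nation A's expected payoff equals the payoff from either row against (9/14, 5/14). Using α: 3(9/14) + 12(5/14) = 87/14.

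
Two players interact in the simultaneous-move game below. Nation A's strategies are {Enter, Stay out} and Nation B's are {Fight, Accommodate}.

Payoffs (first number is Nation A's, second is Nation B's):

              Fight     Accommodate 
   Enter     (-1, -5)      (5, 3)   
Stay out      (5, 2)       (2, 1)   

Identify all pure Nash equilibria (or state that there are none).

(Enter, Accommodate) and (Stay out, Fight)

(Enter, Fight): Nation A prefers Stay out (5 > -1); Nation B prefers Accommodate (3 > -5) — not an equilibrium.
(Enter, Accommodate): Nation A gets 5 ≥ 2 from Stay out, and Nation B gets 3 ≥ -5 from Fight — Nash equilibrium.
(Stay out, Fight): Nation A gets 5 ≥ -1 from Enter, and Nation B gets 2 ≥ 1 from Accommodate — Nash equilibrium.
(Stay out, Accommodate): Nation A prefers Enter (5 > 2); Nation B prefers Fight (2 > 1) — not an equilibrium.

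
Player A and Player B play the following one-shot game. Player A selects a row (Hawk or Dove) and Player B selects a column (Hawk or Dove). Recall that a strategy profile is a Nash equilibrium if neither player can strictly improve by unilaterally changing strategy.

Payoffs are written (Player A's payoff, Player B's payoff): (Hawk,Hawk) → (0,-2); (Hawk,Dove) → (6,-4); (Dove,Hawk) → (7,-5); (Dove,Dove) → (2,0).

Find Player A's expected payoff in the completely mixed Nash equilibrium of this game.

First find y, the probability Player B plays Hawk, from Player A's indifference between Hawk and Dove: 6(1−y) = 7y + 2(1−y), giving y = 4/11.
Since Player A is indifferent in equilibrium, Player A's expected payoff equals the payoff from either row against (4/11, 7/11). Using Hawk: 6(7/11) = 42/11.

42/11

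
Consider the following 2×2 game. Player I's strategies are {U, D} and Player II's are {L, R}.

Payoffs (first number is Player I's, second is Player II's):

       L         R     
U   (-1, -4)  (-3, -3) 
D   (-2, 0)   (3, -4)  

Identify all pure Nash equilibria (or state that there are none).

none

(U, L): Player II prefers R (-3 > -4) — not an equilibrium.
(U, R): Player I prefers D (3 > -3) — not an equilibrium.
(D, L): Player I prefers U (-1 > -2) — not an equilibrium.
(D, R): Player II prefers L (0 > -4) — not an equilibrium.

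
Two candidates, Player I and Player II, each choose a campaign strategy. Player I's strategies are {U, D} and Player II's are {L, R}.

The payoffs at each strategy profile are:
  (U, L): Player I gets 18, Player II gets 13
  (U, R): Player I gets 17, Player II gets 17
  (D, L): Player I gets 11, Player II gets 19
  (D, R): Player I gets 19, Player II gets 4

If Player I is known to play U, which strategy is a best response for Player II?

Against U, Player II earns 13 from L and 17 from R.
So R is the best response.

R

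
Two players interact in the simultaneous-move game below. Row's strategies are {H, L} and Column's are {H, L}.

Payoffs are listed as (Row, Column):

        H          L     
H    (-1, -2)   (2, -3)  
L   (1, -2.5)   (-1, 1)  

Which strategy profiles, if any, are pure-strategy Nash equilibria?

(H, H): Row prefers L (1 > -1) — not an equilibrium.
(H, L): Column prefers H (-2 > -3) — not an equilibrium.
(L, H): Column prefers L (1 > -2.5) — not an equilibrium.
(L, L): Row prefers H (2 > -1) — not an equilibrium.

none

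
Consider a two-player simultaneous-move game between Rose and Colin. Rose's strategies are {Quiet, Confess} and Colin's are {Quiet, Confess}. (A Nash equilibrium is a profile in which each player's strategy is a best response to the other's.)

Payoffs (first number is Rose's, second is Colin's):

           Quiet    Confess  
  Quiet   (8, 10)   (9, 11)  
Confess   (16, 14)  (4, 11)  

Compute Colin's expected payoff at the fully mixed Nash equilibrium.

First find p, the probability Rose plays Quiet, from Colin's indifference between Quiet and Confess: 10p + 14(1−p) = 11p + 11(1−p), giving p = 3/4.
Since Colin is indifferent in equilibrium, Colin's expected payoff equals the payoff from either column against (3/4, 1/4). Using Quiet: 10(3/4) + 14(1/4) = 11.

11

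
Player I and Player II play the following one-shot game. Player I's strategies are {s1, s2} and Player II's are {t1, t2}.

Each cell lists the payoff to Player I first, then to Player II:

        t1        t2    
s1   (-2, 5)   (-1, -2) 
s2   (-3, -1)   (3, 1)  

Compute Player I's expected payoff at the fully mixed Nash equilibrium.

First find y, the probability Player II plays t1, from Player I's indifference between s1 and s2: −2y − (1−y) = −3y + 3(1−y), giving y = 4/5.
Since Player I is indifferent in equilibrium, Player I's expected payoff equals the payoff from either row against (4/5, 1/5). Using s1: −2(4/5) − (1/5) = -9/5.

-9/5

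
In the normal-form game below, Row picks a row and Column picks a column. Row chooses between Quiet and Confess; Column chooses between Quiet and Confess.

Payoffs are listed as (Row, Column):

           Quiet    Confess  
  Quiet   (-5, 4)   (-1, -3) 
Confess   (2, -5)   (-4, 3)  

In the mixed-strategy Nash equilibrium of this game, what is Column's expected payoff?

First find x, the probability Row plays Quiet, from Column's indifference between Quiet and Confess: 4x − 5(1−x) = −3x + 3(1−x), giving x = 8/15.
Since Column is indifferent in equilibrium, Column's expected payoff equals the payoff from either column against (8/15, 7/15). Using Quiet: 4(8/15) − 5(7/15) = -1/5.

-1/5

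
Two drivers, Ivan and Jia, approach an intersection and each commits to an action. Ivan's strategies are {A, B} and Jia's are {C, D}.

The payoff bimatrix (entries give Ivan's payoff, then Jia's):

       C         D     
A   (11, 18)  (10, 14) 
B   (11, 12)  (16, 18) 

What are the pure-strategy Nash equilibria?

(A, C): Ivan gets 11 ≥ 11 from B, and Jia gets 18 ≥ 14 from D — Nash equilibrium.
(A, D): Ivan prefers B (16 > 10); Jia prefers C (18 > 14) — not an equilibrium.
(B, C): Jia prefers D (18 > 12) — not an equilibrium.
(B, D): Ivan gets 16 ≥ 10 from A, and Jia gets 18 ≥ 12 from C — Nash equilibrium.

(A, C) and (B, D)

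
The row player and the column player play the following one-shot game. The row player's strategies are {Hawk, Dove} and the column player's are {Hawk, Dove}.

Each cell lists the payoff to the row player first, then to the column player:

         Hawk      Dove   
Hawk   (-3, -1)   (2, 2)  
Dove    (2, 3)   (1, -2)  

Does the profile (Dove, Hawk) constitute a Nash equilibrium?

At (Dove, Hawk), the row player earns 2; switching to Hawk would give -3, so the row player has no profitable deviation.
The column player earns 3; switching to Dove would give -2, so the column player has no profitable deviation.
Neither player can gain by a unilateral deviation, so this profile is a Nash equilibrium.

Yes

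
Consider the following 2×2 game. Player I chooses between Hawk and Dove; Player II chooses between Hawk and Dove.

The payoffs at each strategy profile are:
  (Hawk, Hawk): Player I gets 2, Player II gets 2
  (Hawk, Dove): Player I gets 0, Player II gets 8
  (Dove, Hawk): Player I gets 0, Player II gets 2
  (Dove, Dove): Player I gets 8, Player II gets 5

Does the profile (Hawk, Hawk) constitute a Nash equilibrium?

At (Hawk, Hawk), Player I earns 2; switching to Dove would give 0, so Player I has no profitable deviation.
Player II earns 2; switching to Dove would give 8, so Player II would deviate.
Since at least one player can profitably deviate, this is not a Nash equilibrium.

No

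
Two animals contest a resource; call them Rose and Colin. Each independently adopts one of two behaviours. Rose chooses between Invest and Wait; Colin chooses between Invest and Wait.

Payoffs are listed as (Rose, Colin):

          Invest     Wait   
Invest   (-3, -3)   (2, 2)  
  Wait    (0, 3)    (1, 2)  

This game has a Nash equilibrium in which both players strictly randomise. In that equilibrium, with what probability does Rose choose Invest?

Let x be the probability that Rose plays Invest. In a completely mixed equilibrium, Colin must be indifferent between Invest and Wait.
Colin's expected payoff from Invest is −3x + 3(1−x); from Wait it is 2x + 2(1−x).
Setting these equal: −6x + 3 = 2, so x = 1/6.

1/6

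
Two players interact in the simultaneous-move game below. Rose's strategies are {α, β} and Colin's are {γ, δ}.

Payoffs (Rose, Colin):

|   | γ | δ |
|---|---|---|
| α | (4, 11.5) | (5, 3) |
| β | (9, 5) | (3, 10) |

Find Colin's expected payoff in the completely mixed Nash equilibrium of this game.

200/27

First find x, the probability Rose plays α, from Colin's indifference between γ and δ: 11.5x + 5(1−x) = 3x + 10(1−x), giving x = 10/27.
Since Colin is indifferent in equilibrium, Colin's expected payoff equals the payoff from either column against (10/27, 17/27). Using γ: 11.5(10/27) + 5(17/27) = 200/27.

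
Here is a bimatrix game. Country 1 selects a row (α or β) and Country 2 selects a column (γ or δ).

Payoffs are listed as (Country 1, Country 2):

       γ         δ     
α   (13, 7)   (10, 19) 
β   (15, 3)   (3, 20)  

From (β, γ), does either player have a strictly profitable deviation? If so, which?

Country 2

Country 1 at (β, γ) earns 15; deviating to α yields 13 — not better.
Country 2 earns 3; deviating to δ yields 20 — a strict improvement.
Only Country 2 has a strictly profitable deviation.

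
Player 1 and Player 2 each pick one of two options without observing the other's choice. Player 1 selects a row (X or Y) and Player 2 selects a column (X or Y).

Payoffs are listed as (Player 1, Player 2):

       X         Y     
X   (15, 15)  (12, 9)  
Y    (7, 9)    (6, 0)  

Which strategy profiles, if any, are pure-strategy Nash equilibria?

(X, X)

(X, X): Player 1 gets 15 ≥ 7 from Y, and Player 2 gets 15 ≥ 9 from Y — Nash equilibrium.
(X, Y): Player 2 prefers X (15 > 9) — not an equilibrium.
(Y, X): Player 1 prefers X (15 > 7) — not an equilibrium.
(Y, Y): Player 1 prefers X (12 > 6); Player 2 prefers X (9 > 0) — not an equilibrium.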